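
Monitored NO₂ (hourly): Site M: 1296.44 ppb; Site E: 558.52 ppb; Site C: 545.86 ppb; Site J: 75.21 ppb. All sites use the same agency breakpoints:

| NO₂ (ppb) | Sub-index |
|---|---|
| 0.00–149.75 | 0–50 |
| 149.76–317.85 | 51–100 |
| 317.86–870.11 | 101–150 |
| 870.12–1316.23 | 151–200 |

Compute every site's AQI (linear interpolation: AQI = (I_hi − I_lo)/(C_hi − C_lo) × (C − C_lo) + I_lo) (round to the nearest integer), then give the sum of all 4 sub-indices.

Site M 1296.44: bracket 870.12–1316.23 → index 151–200; slope 49/446.11, offset 426.32.
AQI = 151 + 49/446.11·426.32 ≈ 197.83 ⇒ 198.
Site E: row 317.86–870.11 (AQI 101–150). (150−101)·(558.52−317.86)/(870.11−317.86) + 101 = 49·240.66/552.25 + 101 ≈ 122.35 → 122.
Site C: 545.86 lies in 317.86–870.11, so I_lo=101, I_hi=150, C_lo=317.86, C_hi=870.11.
(150−101)/(870.11−317.86) × (545.86−317.86) + 101 = 49/552.25 × 228.00 + 101 ≈ 121.23 → 121.
Site J: row 0.00–149.75 (AQI 0–50). (50−0)·(75.21−0.00)/(149.75−0.00) + 0 = 50·75.21/149.75 + 0 ≈ 25.11 → 25.
AQIs: Site M=198, Site E=122, Site C=121, Site J=25. Sum = 198 + 122 + 121 + 25 = 466.

466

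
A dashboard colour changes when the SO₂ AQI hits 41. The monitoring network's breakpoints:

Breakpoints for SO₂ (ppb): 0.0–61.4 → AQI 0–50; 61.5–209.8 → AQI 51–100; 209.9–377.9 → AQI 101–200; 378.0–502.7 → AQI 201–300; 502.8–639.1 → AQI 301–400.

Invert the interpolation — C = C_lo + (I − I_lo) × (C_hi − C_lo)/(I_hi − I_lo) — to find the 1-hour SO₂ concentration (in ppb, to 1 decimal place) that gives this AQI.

50.3

AQI 41 lies in the 0–50 band, which corresponds to 0.0–61.4 ppb.
C = 0.0 + (41−0)×(61.4−0.0)/(50−0) = 0.0 + 41×61.4/50 ≈ 50.348 ppb → 50.3 ppb to 1 dp.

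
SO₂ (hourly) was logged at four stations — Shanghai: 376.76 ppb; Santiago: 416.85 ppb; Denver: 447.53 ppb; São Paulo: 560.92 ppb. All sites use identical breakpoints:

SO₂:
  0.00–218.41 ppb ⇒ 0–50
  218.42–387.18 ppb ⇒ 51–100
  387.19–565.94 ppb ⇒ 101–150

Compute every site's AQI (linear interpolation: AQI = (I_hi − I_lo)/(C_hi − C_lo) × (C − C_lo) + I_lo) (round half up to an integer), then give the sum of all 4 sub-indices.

473

Shanghai: row 218.42–387.18 (AQI 51–100). (100−51)·(376.76−218.42)/(387.18−218.42) + 51 = 49·158.34/168.76 + 51 ≈ 96.97 → 97.
Santiago: 416.85 ∈ [387.19, 565.94] ↔ index [101, 150].
101 + (416.85−387.19)·(150−101)/(565.94−387.19) = 101 + 29.66·49/178.75 ≈ 109.13, so AQI = 109.
Denver: 447.53 ∈ [387.19, 565.94] ↔ index [101, 150].
101 + (447.53−387.19)·(150−101)/(565.94−387.19) = 101 + 60.34·49/178.75 ≈ 117.54, so AQI = 118.
São Paulo: 560.92 ∈ [387.19, 565.94] ↔ index [101, 150].
101 + (560.92−387.19)·(150−101)/(565.94−387.19) = 101 + 173.73·49/178.75 ≈ 148.62, so AQI = 149.
AQIs: Shanghai=97, Santiago=109, Denver=118, São Paulo=149. Sum = 97 + 109 + 118 + 149 = 473.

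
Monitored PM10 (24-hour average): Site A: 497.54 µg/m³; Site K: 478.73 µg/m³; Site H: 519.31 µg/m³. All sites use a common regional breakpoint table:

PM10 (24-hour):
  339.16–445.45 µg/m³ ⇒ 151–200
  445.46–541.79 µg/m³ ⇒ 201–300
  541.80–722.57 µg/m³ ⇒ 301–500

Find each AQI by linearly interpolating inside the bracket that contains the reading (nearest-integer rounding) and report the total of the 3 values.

Site A: row 445.46–541.79 (AQI 201–300). (300−201)·(497.54−445.46)/(541.79−445.46) + 201 = 99·52.08/96.33 + 201 ≈ 254.52 → 255.
Site K 478.73: bracket 445.46–541.79 → index 201–300; slope 99/96.33, offset 33.27.
AQI = 201 + 99/96.33·33.27 ≈ 235.19 ⇒ 235.
Site H 519.31: bracket 445.46–541.79 → index 201–300; slope 99/96.33, offset 73.85.
AQI = 201 + 99/96.33·73.85 ≈ 276.90 ⇒ 277.
AQIs: Site A=255, Site K=235, Site H=277. Sum = 255 + 235 + 277 = 767.

767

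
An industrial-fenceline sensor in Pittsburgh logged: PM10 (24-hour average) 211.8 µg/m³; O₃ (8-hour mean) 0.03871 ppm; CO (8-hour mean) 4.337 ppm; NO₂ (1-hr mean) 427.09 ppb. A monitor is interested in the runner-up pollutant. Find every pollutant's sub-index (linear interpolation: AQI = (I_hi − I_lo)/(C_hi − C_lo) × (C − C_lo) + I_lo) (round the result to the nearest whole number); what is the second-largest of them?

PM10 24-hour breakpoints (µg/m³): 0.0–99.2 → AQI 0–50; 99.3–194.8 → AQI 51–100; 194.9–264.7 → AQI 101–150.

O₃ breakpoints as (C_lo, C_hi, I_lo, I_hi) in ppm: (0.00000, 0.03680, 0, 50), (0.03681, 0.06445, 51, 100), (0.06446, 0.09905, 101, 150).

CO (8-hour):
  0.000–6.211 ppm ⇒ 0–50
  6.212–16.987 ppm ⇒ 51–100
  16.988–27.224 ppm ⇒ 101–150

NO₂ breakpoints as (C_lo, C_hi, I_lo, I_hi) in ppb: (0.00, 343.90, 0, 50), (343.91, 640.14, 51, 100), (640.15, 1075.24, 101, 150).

PM10: 211.8 lies in 194.9–264.7, so I_lo=101, I_hi=150, C_lo=194.9, C_hi=264.7.
(150−101)/(264.7−194.9) × (211.8−194.9) + 101 = 49/69.8 × 16.9 + 101 ≈ 112.86 → 113.
O₃: row 0.03681–0.06445 (AQI 51–100). (100−51)·(0.03871−0.03681)/(0.06445−0.03681) + 51 = 49·0.00190/0.02764 + 51 ≈ 54.37 → 54.
CO 4.337: bracket 0.000–6.211 → index 0–50; slope 50/6.211, offset 4.337.
AQI = 0 + 50/6.211·4.337 ≈ 34.91 ⇒ 35.
NO₂: 427.09 lies in 343.91–640.14, so I_lo=51, I_hi=100, C_lo=343.91, C_hi=640.14.
(100−51)/(640.14−343.91) × (427.09−343.91) + 51 = 49/296.23 × 83.18 + 51 ≈ 64.76 → 65.
Sub-indices: PM10→113, O₃→54, CO→35, NO₂→65. Ranked high→low: 113, 65, 54, 35. Second-highest sub-index = 65.

65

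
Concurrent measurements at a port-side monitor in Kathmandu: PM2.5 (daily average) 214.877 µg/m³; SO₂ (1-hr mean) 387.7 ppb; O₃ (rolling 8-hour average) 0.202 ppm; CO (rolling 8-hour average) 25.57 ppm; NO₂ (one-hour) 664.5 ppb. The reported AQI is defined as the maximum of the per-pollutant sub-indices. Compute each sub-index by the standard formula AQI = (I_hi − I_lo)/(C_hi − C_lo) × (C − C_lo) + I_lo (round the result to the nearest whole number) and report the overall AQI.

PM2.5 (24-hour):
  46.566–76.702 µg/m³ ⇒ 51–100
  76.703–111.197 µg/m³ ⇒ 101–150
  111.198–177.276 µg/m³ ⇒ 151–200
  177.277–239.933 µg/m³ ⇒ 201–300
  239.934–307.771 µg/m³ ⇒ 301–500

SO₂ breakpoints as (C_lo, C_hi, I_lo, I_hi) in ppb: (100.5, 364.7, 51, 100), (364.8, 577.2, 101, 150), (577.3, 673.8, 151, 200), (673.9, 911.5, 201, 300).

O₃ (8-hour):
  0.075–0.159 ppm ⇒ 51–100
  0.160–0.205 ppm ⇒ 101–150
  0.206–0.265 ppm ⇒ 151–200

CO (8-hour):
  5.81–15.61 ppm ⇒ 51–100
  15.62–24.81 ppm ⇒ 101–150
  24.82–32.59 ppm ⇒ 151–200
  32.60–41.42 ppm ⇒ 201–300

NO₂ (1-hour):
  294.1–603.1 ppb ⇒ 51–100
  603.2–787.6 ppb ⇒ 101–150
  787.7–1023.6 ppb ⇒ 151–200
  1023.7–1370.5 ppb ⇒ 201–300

PM2.5: 214.877 lies in 177.277–239.933, so I_lo=201, I_hi=300, C_lo=177.277, C_hi=239.933.
(300−201)/(239.933−177.277) × (214.877−177.277) + 201 = 99/62.656 × 37.600 + 201 ≈ 260.41 → 260.
SO₂: 387.7 ∈ [364.8, 577.2] ↔ index [101, 150].
101 + (387.7−364.8)·(150−101)/(577.2−364.8) = 101 + 22.9·49/212.4 ≈ 106.28, so AQI = 106.
O₃: 0.202 lies in 0.160–0.205, so I_lo=101, I_hi=150, C_lo=0.160, C_hi=0.205.
(150−101)/(0.205−0.160) × (0.202−0.160) + 101 = 49/0.045 × 0.042 + 101 ≈ 146.73 → 147.
CO: row 24.82–32.59 (AQI 151–200). (200−151)·(25.57−24.82)/(32.59−24.82) + 151 = 49·0.75/7.77 + 151 ≈ 155.73 → 156.
NO₂: row 603.2–787.6 (AQI 101–150). (150−101)·(664.5−603.2)/(787.6−603.2) + 101 = 49·61.3/184.4 + 101 ≈ 117.29 → 117.
Sub-indices: PM2.5→260, SO₂→106, O₃→147, CO→156, NO₂→117. Overall AQI = max = 260; dominant pollutant is PM2.5.

260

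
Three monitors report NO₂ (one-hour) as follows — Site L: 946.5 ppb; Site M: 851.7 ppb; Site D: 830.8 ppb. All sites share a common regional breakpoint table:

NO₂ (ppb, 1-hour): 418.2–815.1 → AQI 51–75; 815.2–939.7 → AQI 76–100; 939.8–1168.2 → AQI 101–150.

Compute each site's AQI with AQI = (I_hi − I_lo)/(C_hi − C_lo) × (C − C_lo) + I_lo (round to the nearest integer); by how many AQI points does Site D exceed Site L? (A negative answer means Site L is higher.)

Site L 946.5: bracket 939.8–1168.2 → index 101–150; slope 49/228.4, offset 6.7.
AQI = 101 + 49/228.4·6.7 ≈ 102.44 ⇒ 102.
Site M 851.7: bracket 815.2–939.7 → index 76–100; slope 24/124.5, offset 36.5.
AQI = 76 + 24/124.5·36.5 ≈ 83.04 ⇒ 83.
Site D: row 815.2–939.7 (AQI 76–100). (100−76)·(830.8−815.2)/(939.7−815.2) + 76 = 24·15.6/124.5 + 76 ≈ 79.01 → 79.
AQIs: Site L=102, Site M=83, Site D=79. Site D (79) − Site L (102) = -23.

-23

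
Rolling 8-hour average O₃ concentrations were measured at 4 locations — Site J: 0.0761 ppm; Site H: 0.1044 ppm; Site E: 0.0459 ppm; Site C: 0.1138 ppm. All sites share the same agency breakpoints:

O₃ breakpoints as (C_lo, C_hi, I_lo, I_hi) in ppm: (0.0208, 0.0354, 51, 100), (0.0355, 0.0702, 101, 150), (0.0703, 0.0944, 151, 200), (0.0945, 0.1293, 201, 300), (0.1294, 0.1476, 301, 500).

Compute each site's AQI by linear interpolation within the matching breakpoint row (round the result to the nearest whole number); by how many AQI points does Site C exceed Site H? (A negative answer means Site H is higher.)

Site J: row 0.0703–0.0944 (AQI 151–200). (200−151)·(0.0761−0.0703)/(0.0944−0.0703) + 151 = 49·0.0058/0.0241 + 151 ≈ 162.79 → 163.
Site H 0.1044: bracket 0.0945–0.1293 → index 201–300; slope 99/0.0348, offset 0.0099.
AQI = 201 + 99/0.0348·0.0099 ≈ 229.16 ⇒ 229.
Site E: row 0.0355–0.0702 (AQI 101–150). (150−101)·(0.0459−0.0355)/(0.0702−0.0355) + 101 = 49·0.0104/0.0347 + 101 ≈ 115.69 → 116.
Site C: row 0.0945–0.1293 (AQI 201–300). (300−201)·(0.1138−0.0945)/(0.1293−0.0945) + 201 = 99·0.0193/0.0348 + 201 ≈ 255.91 → 256.
AQIs: Site J=163, Site H=229, Site E=116, Site C=256. Site C (256) − Site H (229) = 27.

27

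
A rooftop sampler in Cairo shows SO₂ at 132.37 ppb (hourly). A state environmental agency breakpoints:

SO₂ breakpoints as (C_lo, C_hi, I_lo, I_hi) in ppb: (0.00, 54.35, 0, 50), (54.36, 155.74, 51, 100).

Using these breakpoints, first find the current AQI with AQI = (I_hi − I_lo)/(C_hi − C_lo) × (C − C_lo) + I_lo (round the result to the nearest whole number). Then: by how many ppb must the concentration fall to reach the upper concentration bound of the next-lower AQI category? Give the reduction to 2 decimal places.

SO₂ 132.37: bracket 54.36–155.74 → index 51–100; slope 49/101.38, offset 78.01.
AQI = 51 + 49/101.38·78.01 ≈ 88.70 ⇒ 89.
Current AQI 89 is in the Moderate range (51–100). The next-lower category tops out at AQI 50, whose upper concentration bound is 54.35 ppb.
Reduction needed = 132.37 − 54.35 = 78.02 ppb.

78.02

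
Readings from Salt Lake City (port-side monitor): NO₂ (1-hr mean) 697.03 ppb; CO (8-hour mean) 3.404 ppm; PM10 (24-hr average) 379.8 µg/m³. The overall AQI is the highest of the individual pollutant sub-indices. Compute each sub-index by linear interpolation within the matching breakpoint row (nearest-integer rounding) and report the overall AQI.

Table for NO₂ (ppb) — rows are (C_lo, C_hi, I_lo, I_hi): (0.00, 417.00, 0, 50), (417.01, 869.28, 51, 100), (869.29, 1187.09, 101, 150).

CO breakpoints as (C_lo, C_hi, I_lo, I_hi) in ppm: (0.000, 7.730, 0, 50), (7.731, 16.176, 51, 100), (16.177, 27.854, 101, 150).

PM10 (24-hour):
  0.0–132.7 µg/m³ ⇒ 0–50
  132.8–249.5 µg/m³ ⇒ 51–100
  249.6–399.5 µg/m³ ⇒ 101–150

NO₂ 697.03: bracket 417.01–869.28 → index 51–100; slope 49/452.27, offset 280.02.
AQI = 51 + 49/452.27·280.02 ≈ 81.34 ⇒ 81.
CO: row 0.000–7.730 (AQI 0–50). (50−0)·(3.404−0.000)/(7.730−0.000) + 0 = 50·3.404/7.730 + 0 ≈ 22.02 → 22.
PM10 379.8: bracket 249.6–399.5 → index 101–150; slope 49/149.9, offset 130.2.
AQI = 101 + 49/149.9·130.2 ≈ 143.56 ⇒ 144.
Sub-indices: NO₂→81, CO→22, PM10→144. Overall AQI = max = 144; dominant pollutant is PM10.

144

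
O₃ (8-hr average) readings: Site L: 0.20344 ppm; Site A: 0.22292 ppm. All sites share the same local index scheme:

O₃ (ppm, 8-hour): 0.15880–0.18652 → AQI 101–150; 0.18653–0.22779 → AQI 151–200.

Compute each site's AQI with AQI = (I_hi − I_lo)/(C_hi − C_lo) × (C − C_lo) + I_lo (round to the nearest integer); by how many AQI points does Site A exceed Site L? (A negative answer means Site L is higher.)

23

Site L: 0.20344 ∈ [0.18653, 0.22779] ↔ index [151, 200].
151 + (0.20344−0.18653)·(200−151)/(0.22779−0.18653) = 151 + 0.01691·49/0.04126 ≈ 171.08, so AQI = 171.
Site A 0.22292: bracket 0.18653–0.22779 → index 151–200; slope 49/0.04126, offset 0.03639.
AQI = 151 + 49/0.04126·0.03639 ≈ 194.22 ⇒ 194.
AQIs: Site L=171, Site A=194. Site A (194) − Site L (171) = 23.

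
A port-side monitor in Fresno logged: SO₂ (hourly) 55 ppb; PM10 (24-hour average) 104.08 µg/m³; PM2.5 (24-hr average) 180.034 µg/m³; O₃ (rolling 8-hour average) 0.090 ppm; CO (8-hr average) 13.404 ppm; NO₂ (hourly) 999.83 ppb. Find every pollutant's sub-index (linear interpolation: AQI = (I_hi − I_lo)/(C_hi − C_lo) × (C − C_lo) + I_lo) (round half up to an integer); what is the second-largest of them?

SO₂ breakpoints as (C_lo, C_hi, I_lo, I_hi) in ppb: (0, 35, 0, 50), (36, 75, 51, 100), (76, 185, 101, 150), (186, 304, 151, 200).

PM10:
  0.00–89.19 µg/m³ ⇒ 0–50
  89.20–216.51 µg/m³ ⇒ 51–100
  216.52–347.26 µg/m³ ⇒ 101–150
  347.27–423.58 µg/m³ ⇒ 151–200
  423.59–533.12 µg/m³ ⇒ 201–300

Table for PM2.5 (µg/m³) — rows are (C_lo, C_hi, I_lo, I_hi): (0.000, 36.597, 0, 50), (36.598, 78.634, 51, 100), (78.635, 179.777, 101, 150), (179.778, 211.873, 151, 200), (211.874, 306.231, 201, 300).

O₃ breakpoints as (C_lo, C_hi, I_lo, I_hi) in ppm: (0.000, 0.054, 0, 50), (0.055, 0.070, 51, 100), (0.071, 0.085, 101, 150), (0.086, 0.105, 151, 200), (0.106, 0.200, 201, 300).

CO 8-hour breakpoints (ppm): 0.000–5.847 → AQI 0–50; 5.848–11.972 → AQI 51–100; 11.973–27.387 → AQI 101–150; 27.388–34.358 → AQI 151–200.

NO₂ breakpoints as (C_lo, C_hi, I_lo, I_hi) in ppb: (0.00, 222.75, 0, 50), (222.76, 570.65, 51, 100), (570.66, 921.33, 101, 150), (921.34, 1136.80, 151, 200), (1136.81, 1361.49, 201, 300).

161

SO₂: 55 ∈ [36, 75] ↔ index [51, 100].
51 + (55−36)·(100−51)/(75−36) = 51 + 19·49/39 ≈ 74.87, so AQI = 75.
PM10: row 89.20–216.51 (AQI 51–100). (100−51)·(104.08−89.20)/(216.51−89.20) + 51 = 49·14.88/127.31 + 51 ≈ 56.73 → 57.
PM2.5 180.034: bracket 179.778–211.873 → index 151–200; slope 49/32.095, offset 0.256.
AQI = 151 + 49/32.095·0.256 ≈ 151.39 ⇒ 151.
O₃: 0.090 lies in 0.086–0.105, so I_lo=151, I_hi=200, C_lo=0.086, C_hi=0.105.
(200−151)/(0.105−0.086) × (0.090−0.086) + 151 = 49/0.019 × 0.004 + 151 ≈ 161.32 → 161.
CO 13.404: bracket 11.973–27.387 → index 101–150; slope 49/15.414, offset 1.431.
AQI = 101 + 49/15.414·1.431 ≈ 105.55 ⇒ 106.
NO₂ 999.83: bracket 921.34–1136.80 → index 151–200; slope 49/215.46, offset 78.49.
AQI = 151 + 49/215.46·78.49 ≈ 168.85 ⇒ 169.
Sub-indices: SO₂→75, PM10→57, PM2.5→151, O₃→161, CO→106, NO₂→169. Ranked high→low: 169, 161, 151, 106, 75, 57. Second-highest sub-index = 161.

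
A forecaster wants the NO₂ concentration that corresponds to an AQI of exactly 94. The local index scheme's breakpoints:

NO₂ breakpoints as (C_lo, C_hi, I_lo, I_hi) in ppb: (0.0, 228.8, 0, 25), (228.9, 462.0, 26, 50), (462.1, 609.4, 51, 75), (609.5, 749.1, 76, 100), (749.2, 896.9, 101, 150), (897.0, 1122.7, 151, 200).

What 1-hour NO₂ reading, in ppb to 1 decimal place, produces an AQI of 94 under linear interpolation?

714.2

AQI 94 lies in the 76–100 band, which corresponds to 609.5–749.1 ppb.
C = 609.5 + (94−76)×(749.1−609.5)/(100−76) = 609.5 + 18×139.6/24 ≈ 714.200 ppb → 714.2 ppb to 1 dp.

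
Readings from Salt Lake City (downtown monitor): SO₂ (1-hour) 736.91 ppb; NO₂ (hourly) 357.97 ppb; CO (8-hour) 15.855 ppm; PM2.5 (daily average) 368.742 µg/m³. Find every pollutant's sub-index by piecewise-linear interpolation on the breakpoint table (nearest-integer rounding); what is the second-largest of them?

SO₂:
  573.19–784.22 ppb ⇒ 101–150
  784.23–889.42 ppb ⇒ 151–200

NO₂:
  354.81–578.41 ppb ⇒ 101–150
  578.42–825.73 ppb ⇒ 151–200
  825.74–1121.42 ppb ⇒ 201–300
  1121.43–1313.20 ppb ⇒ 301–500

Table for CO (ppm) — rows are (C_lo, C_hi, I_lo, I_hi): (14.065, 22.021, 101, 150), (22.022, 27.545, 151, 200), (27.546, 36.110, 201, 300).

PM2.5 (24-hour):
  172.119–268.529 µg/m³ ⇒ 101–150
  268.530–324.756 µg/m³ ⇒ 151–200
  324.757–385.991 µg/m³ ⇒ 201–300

SO₂: 736.91 ∈ [573.19, 784.22] ↔ index [101, 150].
101 + (736.91−573.19)·(150−101)/(784.22−573.19) = 101 + 163.72·49/211.03 ≈ 139.01, so AQI = 139.
NO₂: 357.97 ∈ [354.81, 578.41] ↔ index [101, 150].
101 + (357.97−354.81)·(150−101)/(578.41−354.81) = 101 + 3.16·49/223.60 ≈ 101.69, so AQI = 102.
CO: row 14.065–22.021 (AQI 101–150). (150−101)·(15.855−14.065)/(22.021−14.065) + 101 = 49·1.790/7.956 + 101 ≈ 112.02 → 112.
PM2.5: 368.742 lies in 324.757–385.991, so I_lo=201, I_hi=300, C_lo=324.757, C_hi=385.991.
(300−201)/(385.991−324.757) × (368.742−324.757) + 201 = 99/61.234 × 43.985 + 201 ≈ 272.11 → 272.
Sub-indices: SO₂→139, NO₂→102, CO→112, PM2.5→272. Ranked high→low: 272, 139, 112, 102. Second-highest sub-index = 139.

139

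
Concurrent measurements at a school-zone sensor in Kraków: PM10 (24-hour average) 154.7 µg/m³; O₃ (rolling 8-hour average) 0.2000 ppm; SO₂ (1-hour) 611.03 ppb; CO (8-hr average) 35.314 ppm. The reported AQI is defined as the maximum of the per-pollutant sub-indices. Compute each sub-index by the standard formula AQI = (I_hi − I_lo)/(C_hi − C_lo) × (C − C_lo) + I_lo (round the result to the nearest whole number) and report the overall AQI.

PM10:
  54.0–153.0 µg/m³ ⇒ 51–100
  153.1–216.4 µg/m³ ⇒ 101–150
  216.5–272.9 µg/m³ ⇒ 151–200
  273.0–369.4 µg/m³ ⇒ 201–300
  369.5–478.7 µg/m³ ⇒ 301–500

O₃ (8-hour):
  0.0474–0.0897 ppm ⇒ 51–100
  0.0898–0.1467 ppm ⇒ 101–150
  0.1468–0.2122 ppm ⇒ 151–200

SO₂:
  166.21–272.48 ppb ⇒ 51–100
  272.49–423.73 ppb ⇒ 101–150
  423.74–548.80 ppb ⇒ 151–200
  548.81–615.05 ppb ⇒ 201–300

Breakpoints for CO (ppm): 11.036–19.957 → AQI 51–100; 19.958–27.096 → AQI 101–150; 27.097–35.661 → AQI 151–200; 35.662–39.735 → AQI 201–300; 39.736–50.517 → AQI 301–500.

PM10 154.7: bracket 153.1–216.4 → index 101–150; slope 49/63.3, offset 1.6.
AQI = 101 + 49/63.3·1.6 ≈ 102.24 ⇒ 102.
O₃ 0.2000: bracket 0.1468–0.2122 → index 151–200; slope 49/0.0654, offset 0.0532.
AQI = 151 + 49/0.0654·0.0532 ≈ 190.86 ⇒ 191.
SO₂ 611.03: bracket 548.81–615.05 → index 201–300; slope 99/66.24, offset 62.22.
AQI = 201 + 99/66.24·62.22 ≈ 293.99 ⇒ 294.
CO: 35.314 lies in 27.097–35.661, so I_lo=151, I_hi=200, C_lo=27.097, C_hi=35.661.
(200−151)/(35.661−27.097) × (35.314−27.097) + 151 = 49/8.564 × 8.217 + 151 ≈ 198.01 → 198.
Sub-indices: PM10→102, O₃→191, SO₂→294, CO→198. Overall AQI = max = 294; dominant pollutant is SO₂.

294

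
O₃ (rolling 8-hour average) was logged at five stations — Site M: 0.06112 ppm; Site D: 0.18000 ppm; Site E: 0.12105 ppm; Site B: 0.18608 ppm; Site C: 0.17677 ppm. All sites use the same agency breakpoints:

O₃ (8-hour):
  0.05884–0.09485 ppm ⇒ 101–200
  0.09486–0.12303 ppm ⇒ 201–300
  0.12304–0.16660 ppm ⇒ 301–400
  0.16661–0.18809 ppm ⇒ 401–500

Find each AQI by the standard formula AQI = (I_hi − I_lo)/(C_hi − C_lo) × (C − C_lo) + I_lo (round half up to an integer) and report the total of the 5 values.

Site M: row 0.05884–0.09485 (AQI 101–200). (200−101)·(0.06112−0.05884)/(0.09485−0.05884) + 101 = 99·0.00228/0.03601 + 101 ≈ 107.27 → 107.
Site D 0.18000: bracket 0.16661–0.18809 → index 401–500; slope 99/0.02148, offset 0.01339.
AQI = 401 + 99/0.02148·0.01339 ≈ 462.71 ⇒ 463.
Site E 0.12105: bracket 0.09486–0.12303 → index 201–300; slope 99/0.02817, offset 0.02619.
AQI = 201 + 99/0.02817·0.02619 ≈ 293.04 ⇒ 293.
Site B: row 0.16661–0.18809 (AQI 401–500). (500−401)·(0.18608−0.16661)/(0.18809−0.16661) + 401 = 99·0.01947/0.02148 + 401 ≈ 490.74 → 491.
Site C: 0.17677 ∈ [0.16661, 0.18809] ↔ index [401, 500].
401 + (0.17677−0.16661)·(500−401)/(0.18809−0.16661) = 401 + 0.01016·99/0.02148 ≈ 447.83, so AQI = 448.
AQIs: Site M=107, Site D=463, Site E=293, Site B=491, Site C=448. Sum = 107 + 463 + 293 + 491 + 448 = 1802.

1802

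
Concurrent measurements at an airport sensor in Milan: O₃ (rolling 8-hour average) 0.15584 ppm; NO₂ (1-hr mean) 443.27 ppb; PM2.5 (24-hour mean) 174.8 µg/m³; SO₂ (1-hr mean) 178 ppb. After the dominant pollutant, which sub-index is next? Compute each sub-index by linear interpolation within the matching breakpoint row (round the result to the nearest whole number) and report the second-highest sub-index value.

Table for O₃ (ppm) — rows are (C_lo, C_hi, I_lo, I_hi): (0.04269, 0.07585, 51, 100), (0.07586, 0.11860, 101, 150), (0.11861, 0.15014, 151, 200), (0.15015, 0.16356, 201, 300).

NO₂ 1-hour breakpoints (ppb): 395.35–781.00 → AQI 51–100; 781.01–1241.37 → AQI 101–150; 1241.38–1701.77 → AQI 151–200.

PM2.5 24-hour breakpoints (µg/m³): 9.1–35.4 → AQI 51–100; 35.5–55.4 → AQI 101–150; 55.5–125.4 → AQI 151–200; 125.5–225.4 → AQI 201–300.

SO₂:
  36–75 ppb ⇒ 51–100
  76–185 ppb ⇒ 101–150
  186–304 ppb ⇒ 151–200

O₃: 0.15584 lies in 0.15015–0.16356, so I_lo=201, I_hi=300, C_lo=0.15015, C_hi=0.16356.
(300−201)/(0.16356−0.15015) × (0.15584−0.15015) + 201 = 99/0.01341 × 0.00569 + 201 ≈ 243.01 → 243.
NO₂: row 395.35–781.00 (AQI 51–100). (100−51)·(443.27−395.35)/(781.00−395.35) + 51 = 49·47.92/385.65 + 51 ≈ 57.09 → 57.
PM2.5: 174.8 lies in 125.5–225.4, so I_lo=201, I_hi=300, C_lo=125.5, C_hi=225.4.
(300−201)/(225.4−125.5) × (174.8−125.5) + 201 = 99/99.9 × 49.3 + 201 ≈ 249.86 → 250.
SO₂: row 76–185 (AQI 101–150). (150−101)·(178−76)/(185−76) + 101 = 49·102/109 + 101 ≈ 146.85 → 147.
Sub-indices: O₃→243, NO₂→57, PM2.5→250, SO₂→147. Ranked high→low: 250, 243, 147, 57. Second-highest sub-index = 243.

243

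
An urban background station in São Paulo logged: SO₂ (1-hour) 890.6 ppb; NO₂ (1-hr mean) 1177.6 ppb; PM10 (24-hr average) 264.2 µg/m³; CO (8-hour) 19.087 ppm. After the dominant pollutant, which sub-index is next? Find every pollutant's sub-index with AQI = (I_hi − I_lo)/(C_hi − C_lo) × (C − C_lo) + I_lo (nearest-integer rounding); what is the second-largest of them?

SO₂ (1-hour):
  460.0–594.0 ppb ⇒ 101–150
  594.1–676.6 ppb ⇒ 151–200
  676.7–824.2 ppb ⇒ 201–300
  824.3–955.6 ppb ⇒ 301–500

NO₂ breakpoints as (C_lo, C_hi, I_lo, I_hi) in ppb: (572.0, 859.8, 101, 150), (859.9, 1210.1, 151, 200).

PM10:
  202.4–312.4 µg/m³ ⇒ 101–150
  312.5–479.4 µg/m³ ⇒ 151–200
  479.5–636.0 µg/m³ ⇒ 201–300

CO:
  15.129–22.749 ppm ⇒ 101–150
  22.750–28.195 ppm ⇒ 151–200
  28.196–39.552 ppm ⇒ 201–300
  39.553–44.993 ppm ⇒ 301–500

195

SO₂: 890.6 lies in 824.3–955.6, so I_lo=301, I_hi=500, C_lo=824.3, C_hi=955.6.
(500−301)/(955.6−824.3) × (890.6−824.3) + 301 = 199/131.3 × 66.3 + 301 ≈ 401.49 → 401.
NO₂: row 859.9–1210.1 (AQI 151–200). (200−151)·(1177.6−859.9)/(1210.1−859.9) + 151 = 49·317.7/350.2 + 151 ≈ 195.45 → 195.
PM10: 264.2 ∈ [202.4, 312.4] ↔ index [101, 150].
101 + (264.2−202.4)·(150−101)/(312.4−202.4) = 101 + 61.8·49/110.0 ≈ 128.53, so AQI = 129.
CO 19.087: bracket 15.129–22.749 → index 101–150; slope 49/7.620, offset 3.958.
AQI = 101 + 49/7.620·3.958 ≈ 126.45 ⇒ 126.
Sub-indices: SO₂→401, NO₂→195, PM10→129, CO→126. Ranked high→low: 401, 195, 129, 126. Second-highest sub-index = 195.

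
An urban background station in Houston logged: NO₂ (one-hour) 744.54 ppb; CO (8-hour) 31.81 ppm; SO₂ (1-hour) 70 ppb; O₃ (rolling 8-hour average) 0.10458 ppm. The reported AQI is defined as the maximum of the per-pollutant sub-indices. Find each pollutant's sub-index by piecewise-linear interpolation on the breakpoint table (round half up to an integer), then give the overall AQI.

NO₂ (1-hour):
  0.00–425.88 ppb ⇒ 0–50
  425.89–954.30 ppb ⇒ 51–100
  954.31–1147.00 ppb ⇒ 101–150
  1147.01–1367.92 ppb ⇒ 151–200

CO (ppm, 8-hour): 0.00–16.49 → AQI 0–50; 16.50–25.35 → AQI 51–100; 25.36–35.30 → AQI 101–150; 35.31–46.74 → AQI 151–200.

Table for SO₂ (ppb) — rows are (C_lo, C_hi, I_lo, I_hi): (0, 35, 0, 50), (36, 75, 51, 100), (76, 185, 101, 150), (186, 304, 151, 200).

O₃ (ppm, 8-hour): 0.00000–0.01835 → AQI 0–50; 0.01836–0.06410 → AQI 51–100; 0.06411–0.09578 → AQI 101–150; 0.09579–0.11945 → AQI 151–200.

NO₂: 744.54 lies in 425.89–954.30, so I_lo=51, I_hi=100, C_lo=425.89, C_hi=954.30.
(100−51)/(954.30−425.89) × (744.54−425.89) + 51 = 49/528.41 × 318.65 + 51 ≈ 80.55 → 81.
CO 31.81: bracket 25.36–35.30 → index 101–150; slope 49/9.94, offset 6.45.
AQI = 101 + 49/9.94·6.45 ≈ 132.80 ⇒ 133.
SO₂ 70: bracket 36–75 → index 51–100; slope 49/39, offset 34.
AQI = 51 + 49/39·34 ≈ 93.72 ⇒ 94.
O₃: 0.10458 ∈ [0.09579, 0.11945] ↔ index [151, 200].
151 + (0.10458−0.09579)·(200−151)/(0.11945−0.09579) = 151 + 0.00879·49/0.02366 ≈ 169.20, so AQI = 169.
Sub-indices: NO₂→81, CO→133, SO₂→94, O₃→169. Overall AQI = max = 169; dominant pollutant is O₃.

169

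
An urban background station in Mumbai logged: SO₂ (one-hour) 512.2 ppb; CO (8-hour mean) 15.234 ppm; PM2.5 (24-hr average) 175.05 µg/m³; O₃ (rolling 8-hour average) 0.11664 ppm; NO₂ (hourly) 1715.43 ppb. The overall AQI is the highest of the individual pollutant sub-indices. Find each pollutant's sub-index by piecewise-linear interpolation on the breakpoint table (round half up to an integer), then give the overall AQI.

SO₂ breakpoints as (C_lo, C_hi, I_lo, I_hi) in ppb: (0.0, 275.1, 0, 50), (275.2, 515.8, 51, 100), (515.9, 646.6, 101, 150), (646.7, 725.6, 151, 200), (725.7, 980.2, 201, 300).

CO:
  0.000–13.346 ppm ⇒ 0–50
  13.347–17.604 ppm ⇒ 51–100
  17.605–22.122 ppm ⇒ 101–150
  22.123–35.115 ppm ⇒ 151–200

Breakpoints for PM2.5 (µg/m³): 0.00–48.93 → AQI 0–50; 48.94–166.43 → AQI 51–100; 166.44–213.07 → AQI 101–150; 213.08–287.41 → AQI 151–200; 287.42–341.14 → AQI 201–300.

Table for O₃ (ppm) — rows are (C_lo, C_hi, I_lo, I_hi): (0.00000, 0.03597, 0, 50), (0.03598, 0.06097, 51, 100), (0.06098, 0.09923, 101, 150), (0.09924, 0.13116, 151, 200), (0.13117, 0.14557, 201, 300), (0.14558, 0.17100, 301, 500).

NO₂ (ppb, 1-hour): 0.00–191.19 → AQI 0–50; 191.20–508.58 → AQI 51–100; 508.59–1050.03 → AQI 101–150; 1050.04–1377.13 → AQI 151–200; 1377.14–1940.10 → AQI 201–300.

SO₂: 512.2 ∈ [275.2, 515.8] ↔ index [51, 100].
51 + (512.2−275.2)·(100−51)/(515.8−275.2) = 51 + 237.0·49/240.6 ≈ 99.27, so AQI = 99.
CO 15.234: bracket 13.347–17.604 → index 51–100; slope 49/4.257, offset 1.887.
AQI = 51 + 49/4.257·1.887 ≈ 72.72 ⇒ 73.
PM2.5: row 166.44–213.07 (AQI 101–150). (150−101)·(175.05−166.44)/(213.07−166.44) + 101 = 49·8.61/46.63 + 101 ≈ 110.05 → 110.
O₃ 0.11664: bracket 0.09924–0.13116 → index 151–200; slope 49/0.03192, offset 0.01740.
AQI = 151 + 49/0.03192·0.01740 ≈ 177.71 ⇒ 178.
NO₂ 1715.43: bracket 1377.14–1940.10 → index 201–300; slope 99/562.96, offset 338.29.
AQI = 201 + 99/562.96·338.29 ≈ 260.49 ⇒ 260.
Sub-indices: SO₂→99, CO→73, PM2.5→110, O₃→178, NO₂→260. Overall AQI = max = 260; dominant pollutant is NO₂.

260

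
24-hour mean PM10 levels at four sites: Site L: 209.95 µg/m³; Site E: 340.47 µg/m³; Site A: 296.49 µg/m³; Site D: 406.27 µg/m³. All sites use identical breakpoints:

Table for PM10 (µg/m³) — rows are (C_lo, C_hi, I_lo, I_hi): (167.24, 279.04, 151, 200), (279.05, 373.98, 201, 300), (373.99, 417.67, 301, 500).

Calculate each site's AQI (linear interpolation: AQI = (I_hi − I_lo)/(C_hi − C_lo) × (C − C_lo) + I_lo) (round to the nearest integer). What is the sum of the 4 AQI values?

1102

Site L: 209.95 lies in 167.24–279.04, so I_lo=151, I_hi=200, C_lo=167.24, C_hi=279.04.
(200−151)/(279.04−167.24) × (209.95−167.24) + 151 = 49/111.80 × 42.71 + 151 ≈ 169.72 → 170.
Site E: 340.47 lies in 279.05–373.98, so I_lo=201, I_hi=300, C_lo=279.05, C_hi=373.98.
(300−201)/(373.98−279.05) × (340.47−279.05) + 201 = 99/94.93 × 61.42 + 201 ≈ 265.05 → 265.
Site A 296.49: bracket 279.05–373.98 → index 201–300; slope 99/94.93, offset 17.44.
AQI = 201 + 99/94.93·17.44 ≈ 219.19 ⇒ 219.
Site D: row 373.99–417.67 (AQI 301–500). (500−301)·(406.27−373.99)/(417.67−373.99) + 301 = 199·32.28/43.68 + 301 ≈ 448.06 → 448.
AQIs: Site L=170, Site E=265, Site A=219, Site D=448. Sum = 170 + 265 + 219 + 448 = 1102.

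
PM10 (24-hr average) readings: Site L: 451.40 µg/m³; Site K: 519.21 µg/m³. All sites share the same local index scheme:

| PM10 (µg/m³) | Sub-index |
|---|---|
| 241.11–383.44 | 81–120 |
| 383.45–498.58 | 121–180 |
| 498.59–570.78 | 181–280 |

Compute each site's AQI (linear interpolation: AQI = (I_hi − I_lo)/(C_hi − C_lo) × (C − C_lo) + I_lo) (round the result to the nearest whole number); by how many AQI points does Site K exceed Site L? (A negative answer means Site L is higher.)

Site L: row 383.45–498.58 (AQI 121–180). (180−121)·(451.40−383.45)/(498.58−383.45) + 121 = 59·67.95/115.13 + 121 ≈ 155.82 → 156.
Site K: row 498.59–570.78 (AQI 181–280). (280−181)·(519.21−498.59)/(570.78−498.59) + 181 = 99·20.62/72.19 + 181 ≈ 209.28 → 209.
AQIs: Site L=156, Site K=209. Site K (209) − Site L (156) = 53.

53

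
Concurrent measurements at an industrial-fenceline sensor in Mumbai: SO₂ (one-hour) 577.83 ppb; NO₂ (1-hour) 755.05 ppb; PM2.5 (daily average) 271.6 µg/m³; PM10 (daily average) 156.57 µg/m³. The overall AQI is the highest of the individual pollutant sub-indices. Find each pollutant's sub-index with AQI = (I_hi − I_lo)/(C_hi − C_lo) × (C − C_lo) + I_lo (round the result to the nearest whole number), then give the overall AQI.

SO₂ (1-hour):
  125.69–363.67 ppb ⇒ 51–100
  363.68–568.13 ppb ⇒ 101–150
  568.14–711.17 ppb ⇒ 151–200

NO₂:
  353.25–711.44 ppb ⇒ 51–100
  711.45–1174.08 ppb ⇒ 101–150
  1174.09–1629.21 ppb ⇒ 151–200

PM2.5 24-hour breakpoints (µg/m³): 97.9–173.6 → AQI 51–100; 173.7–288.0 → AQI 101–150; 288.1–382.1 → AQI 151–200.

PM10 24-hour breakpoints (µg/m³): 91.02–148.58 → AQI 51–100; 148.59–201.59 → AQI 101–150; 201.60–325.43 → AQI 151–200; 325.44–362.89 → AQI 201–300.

SO₂: 577.83 lies in 568.14–711.17, so I_lo=151, I_hi=200, C_lo=568.14, C_hi=711.17.
(200−151)/(711.17−568.14) × (577.83−568.14) + 151 = 49/143.03 × 9.69 + 151 ≈ 154.32 → 154.
NO₂: row 711.45–1174.08 (AQI 101–150). (150−101)·(755.05−711.45)/(1174.08−711.45) + 101 = 49·43.60/462.63 + 101 ≈ 105.62 → 106.
PM2.5 271.6: bracket 173.7–288.0 → index 101–150; slope 49/114.3, offset 97.9.
AQI = 101 + 49/114.3·97.9 ≈ 142.97 ⇒ 143.
PM10: 156.57 ∈ [148.59, 201.59] ↔ index [101, 150].
101 + (156.57−148.59)·(150−101)/(201.59−148.59) = 101 + 7.98·49/53.00 ≈ 108.38, so AQI = 108.
Sub-indices: SO₂→154, NO₂→106, PM2.5→143, PM10→108. Overall AQI = max = 154; dominant pollutant is SO₂.
AQI 154: Unhealthy.

154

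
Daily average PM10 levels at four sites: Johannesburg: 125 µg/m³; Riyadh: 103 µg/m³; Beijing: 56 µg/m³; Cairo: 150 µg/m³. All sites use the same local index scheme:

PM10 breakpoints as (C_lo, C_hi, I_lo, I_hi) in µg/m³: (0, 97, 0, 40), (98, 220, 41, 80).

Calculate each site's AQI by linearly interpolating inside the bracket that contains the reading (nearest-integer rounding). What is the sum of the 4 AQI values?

Johannesburg: 125 ∈ [98, 220] ↔ index [41, 80].
41 + (125−98)·(80−41)/(220−98) = 41 + 27·39/122 ≈ 49.63, so AQI = 50.
Riyadh: 103 lies in 98–220, so I_lo=41, I_hi=80, C_lo=98, C_hi=220.
(80−41)/(220−98) × (103−98) + 41 = 39/122 × 5 + 41 ≈ 42.60 → 43.
Beijing: 56 ∈ [0, 97] ↔ index [0, 40].
0 + (56−0)·(40−0)/(97−0) = 0 + 56·40/97 ≈ 23.09, so AQI = 23.
Cairo 150: bracket 98–220 → index 41–80; slope 39/122, offset 52.
AQI = 41 + 39/122·52 ≈ 57.62 ⇒ 58.
AQIs: Johannesburg=50, Riyadh=43, Beijing=23, Cairo=58. Sum = 50 + 43 + 23 + 58 = 174.

174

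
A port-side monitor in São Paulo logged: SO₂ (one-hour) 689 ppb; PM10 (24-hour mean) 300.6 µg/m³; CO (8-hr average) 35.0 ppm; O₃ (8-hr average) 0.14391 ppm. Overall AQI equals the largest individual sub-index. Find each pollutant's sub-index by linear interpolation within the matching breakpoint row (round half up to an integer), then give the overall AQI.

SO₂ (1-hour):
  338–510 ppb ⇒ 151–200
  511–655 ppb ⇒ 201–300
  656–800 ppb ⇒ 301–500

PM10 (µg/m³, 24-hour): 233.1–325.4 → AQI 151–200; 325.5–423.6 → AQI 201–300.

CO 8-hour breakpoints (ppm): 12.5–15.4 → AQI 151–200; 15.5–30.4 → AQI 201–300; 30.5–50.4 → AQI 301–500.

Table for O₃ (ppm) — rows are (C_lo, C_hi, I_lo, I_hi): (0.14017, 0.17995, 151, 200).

SO₂: row 656–800 (AQI 301–500). (500−301)·(689−656)/(800−656) + 301 = 199·33/144 + 301 ≈ 346.60 → 347.
PM10: row 233.1–325.4 (AQI 151–200). (200−151)·(300.6−233.1)/(325.4−233.1) + 151 = 49·67.5/92.3 + 151 ≈ 186.83 → 187.
CO: 35.0 ∈ [30.5, 50.4] ↔ index [301, 500].
301 + (35.0−30.5)·(500−301)/(50.4−30.5) = 301 + 4.5·199/19.9 ≈ 346.00, so AQI = 346.
O₃ 0.14391: bracket 0.14017–0.17995 → index 151–200; slope 49/0.03978, offset 0.00374.
AQI = 151 + 49/0.03978·0.00374 ≈ 155.61 ⇒ 156.
Sub-indices: SO₂→347, PM10→187, CO→346, O₃→156. Overall AQI = max = 347; dominant pollutant is SO₂.
AQI 347: Hazardous.

347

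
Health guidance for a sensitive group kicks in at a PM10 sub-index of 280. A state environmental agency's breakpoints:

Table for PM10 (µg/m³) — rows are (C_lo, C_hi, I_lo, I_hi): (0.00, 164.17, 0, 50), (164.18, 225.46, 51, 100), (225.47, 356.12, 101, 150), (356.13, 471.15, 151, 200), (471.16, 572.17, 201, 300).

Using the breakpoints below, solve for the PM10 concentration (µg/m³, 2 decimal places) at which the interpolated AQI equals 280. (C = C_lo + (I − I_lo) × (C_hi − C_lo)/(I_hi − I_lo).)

551.76

AQI 280 lies in the 201–300 band, which corresponds to 471.16–572.17 µg/m³.
C = 471.16 + (280−201)×(572.17−471.16)/(300−201) = 471.16 + 79×101.01/99 ≈ 551.7639 µg/m³ → 551.76 µg/m³ to 2 dp.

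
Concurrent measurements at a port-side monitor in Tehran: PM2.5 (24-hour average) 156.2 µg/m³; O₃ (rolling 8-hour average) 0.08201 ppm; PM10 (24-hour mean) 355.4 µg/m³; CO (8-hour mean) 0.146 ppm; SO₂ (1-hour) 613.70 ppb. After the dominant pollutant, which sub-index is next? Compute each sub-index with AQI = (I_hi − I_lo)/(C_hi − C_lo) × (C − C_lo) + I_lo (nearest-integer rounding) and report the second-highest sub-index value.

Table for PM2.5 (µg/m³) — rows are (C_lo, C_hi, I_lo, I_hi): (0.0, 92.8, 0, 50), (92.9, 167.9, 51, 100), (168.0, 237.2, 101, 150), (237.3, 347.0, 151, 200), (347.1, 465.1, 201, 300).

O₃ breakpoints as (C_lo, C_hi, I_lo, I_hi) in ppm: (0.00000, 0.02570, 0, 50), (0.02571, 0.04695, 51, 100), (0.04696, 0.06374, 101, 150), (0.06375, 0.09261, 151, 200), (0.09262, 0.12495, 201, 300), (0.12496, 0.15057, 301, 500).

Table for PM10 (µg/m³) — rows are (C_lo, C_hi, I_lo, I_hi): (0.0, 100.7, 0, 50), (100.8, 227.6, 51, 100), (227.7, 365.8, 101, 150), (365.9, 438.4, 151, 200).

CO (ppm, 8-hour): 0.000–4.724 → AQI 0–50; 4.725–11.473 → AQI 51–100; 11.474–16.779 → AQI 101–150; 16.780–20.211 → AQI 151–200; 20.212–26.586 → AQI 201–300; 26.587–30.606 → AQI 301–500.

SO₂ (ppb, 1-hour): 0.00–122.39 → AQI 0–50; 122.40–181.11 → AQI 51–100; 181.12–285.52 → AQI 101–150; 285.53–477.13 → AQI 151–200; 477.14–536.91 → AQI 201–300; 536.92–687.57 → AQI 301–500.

182

PM2.5: row 92.9–167.9 (AQI 51–100). (100−51)·(156.2−92.9)/(167.9−92.9) + 51 = 49·63.3/75.0 + 51 ≈ 92.36 → 92.
O₃ 0.08201: bracket 0.06375–0.09261 → index 151–200; slope 49/0.02886, offset 0.01826.
AQI = 151 + 49/0.02886·0.01826 ≈ 182.00 ⇒ 182.
PM10: row 227.7–365.8 (AQI 101–150). (150−101)·(355.4−227.7)/(365.8−227.7) + 101 = 49·127.7/138.1 + 101 ≈ 146.31 → 146.
CO 0.146: bracket 0.000–4.724 → index 0–50; slope 50/4.724, offset 0.146.
AQI = 0 + 50/4.724·0.146 ≈ 1.55 ⇒ 2.
SO₂: row 536.92–687.57 (AQI 301–500). (500−301)·(613.70−536.92)/(687.57−536.92) + 301 = 199·76.78/150.65 + 301 ≈ 402.42 → 402.
Sub-indices: PM2.5→92, O₃→182, PM10→146, CO→2, SO₂→402. Ranked high→low: 402, 182, 146, 92, 2. Second-highest sub-index = 182.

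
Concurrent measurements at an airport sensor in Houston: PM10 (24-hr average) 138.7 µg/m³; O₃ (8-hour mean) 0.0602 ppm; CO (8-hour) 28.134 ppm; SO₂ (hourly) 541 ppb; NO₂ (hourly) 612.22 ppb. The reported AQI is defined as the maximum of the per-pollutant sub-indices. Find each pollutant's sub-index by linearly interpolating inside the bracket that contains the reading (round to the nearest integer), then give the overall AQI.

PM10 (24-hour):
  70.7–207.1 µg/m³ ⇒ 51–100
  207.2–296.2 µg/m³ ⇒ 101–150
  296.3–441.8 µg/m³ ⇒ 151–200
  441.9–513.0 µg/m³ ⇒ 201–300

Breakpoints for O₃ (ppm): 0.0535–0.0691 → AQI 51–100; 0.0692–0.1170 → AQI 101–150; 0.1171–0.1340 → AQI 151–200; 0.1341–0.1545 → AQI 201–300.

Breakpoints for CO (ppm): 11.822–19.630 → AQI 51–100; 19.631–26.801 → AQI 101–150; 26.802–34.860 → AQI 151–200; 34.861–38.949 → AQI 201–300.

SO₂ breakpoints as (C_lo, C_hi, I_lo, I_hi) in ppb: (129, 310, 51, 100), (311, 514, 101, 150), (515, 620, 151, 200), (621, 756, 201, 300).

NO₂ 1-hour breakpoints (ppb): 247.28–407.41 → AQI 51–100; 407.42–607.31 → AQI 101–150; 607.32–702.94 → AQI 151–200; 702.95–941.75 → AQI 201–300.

PM10: 138.7 ∈ [70.7, 207.1] ↔ index [51, 100].
51 + (138.7−70.7)·(100−51)/(207.1−70.7) = 51 + 68.0·49/136.4 ≈ 75.43, so AQI = 75.
O₃ 0.0602: bracket 0.0535–0.0691 → index 51–100; slope 49/0.0156, offset 0.0067.
AQI = 51 + 49/0.0156·0.0067 ≈ 72.04 ⇒ 72.
CO: 28.134 lies in 26.802–34.860, so I_lo=151, I_hi=200, C_lo=26.802, C_hi=34.860.
(200−151)/(34.860−26.802) × (28.134−26.802) + 151 = 49/8.058 × 1.332 + 151 ≈ 159.10 → 159.
SO₂: 541 ∈ [515, 620] ↔ index [151, 200].
151 + (541−515)·(200−151)/(620−515) = 151 + 26·49/105 ≈ 163.13, so AQI = 163.
NO₂: 612.22 ∈ [607.32, 702.94] ↔ index [151, 200].
151 + (612.22−607.32)·(200−151)/(702.94−607.32) = 151 + 4.90·49/95.62 ≈ 153.51, so AQI = 154.
Sub-indices: PM10→75, O₃→72, CO→159, SO₂→163, NO₂→154. Overall AQI = max = 163; dominant pollutant is SO₂.
AQI 163: Unhealthy.

163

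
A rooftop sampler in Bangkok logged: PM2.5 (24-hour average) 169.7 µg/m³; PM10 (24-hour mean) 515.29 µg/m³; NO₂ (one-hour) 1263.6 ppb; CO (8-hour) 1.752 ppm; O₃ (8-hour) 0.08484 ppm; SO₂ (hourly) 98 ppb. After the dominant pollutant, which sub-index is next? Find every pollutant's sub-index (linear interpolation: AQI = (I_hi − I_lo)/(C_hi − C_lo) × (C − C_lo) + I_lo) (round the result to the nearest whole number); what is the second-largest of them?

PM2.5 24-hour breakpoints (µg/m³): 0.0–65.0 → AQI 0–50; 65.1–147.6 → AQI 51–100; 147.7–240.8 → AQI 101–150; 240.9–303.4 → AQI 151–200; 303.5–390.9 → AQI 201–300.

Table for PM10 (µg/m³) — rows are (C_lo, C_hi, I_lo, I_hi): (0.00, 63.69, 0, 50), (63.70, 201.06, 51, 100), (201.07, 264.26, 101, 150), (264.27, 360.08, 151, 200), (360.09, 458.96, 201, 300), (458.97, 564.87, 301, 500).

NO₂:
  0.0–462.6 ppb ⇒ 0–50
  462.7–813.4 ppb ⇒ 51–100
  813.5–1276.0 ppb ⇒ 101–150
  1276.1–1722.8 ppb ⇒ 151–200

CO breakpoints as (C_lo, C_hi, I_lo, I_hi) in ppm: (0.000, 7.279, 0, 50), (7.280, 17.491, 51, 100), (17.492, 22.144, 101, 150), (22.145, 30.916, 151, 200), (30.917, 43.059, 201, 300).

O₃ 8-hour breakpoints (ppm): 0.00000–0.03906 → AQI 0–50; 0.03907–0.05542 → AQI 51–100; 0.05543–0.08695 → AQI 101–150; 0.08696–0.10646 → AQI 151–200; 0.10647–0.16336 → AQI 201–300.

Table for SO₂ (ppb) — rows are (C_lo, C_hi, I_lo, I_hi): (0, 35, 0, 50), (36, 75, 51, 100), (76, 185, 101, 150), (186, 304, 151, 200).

PM2.5: 169.7 lies in 147.7–240.8, so I_lo=101, I_hi=150, C_lo=147.7, C_hi=240.8.
(150−101)/(240.8−147.7) × (169.7−147.7) + 101 = 49/93.1 × 22.0 + 101 ≈ 112.58 → 113.
PM10: 515.29 ∈ [458.97, 564.87] ↔ index [301, 500].
301 + (515.29−458.97)·(500−301)/(564.87−458.97) = 301 + 56.32·199/105.90 ≈ 406.83, so AQI = 407.
NO₂ 1263.6: bracket 813.5–1276.0 → index 101–150; slope 49/462.5, offset 450.1.
AQI = 101 + 49/462.5·450.1 ≈ 148.69 ⇒ 149.
CO: 1.752 ∈ [0.000, 7.279] ↔ index [0, 50].
0 + (1.752−0.000)·(50−0)/(7.279−0.000) = 0 + 1.752·50/7.279 ≈ 12.03, so AQI = 12.
O₃ 0.08484: bracket 0.05543–0.08695 → index 101–150; slope 49/0.03152, offset 0.02941.
AQI = 101 + 49/0.03152·0.02941 ≈ 146.72 ⇒ 147.
SO₂: 98 ∈ [76, 185] ↔ index [101, 150].
101 + (98−76)·(150−101)/(185−76) = 101 + 22·49/109 ≈ 110.89, so AQI = 111.
Sub-indices: PM2.5→113, PM10→407, NO₂→149, CO→12, O₃→147, SO₂→111. Ranked high→low: 407, 149, 147, 113, 111, 12. Second-highest sub-index = 149.

149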